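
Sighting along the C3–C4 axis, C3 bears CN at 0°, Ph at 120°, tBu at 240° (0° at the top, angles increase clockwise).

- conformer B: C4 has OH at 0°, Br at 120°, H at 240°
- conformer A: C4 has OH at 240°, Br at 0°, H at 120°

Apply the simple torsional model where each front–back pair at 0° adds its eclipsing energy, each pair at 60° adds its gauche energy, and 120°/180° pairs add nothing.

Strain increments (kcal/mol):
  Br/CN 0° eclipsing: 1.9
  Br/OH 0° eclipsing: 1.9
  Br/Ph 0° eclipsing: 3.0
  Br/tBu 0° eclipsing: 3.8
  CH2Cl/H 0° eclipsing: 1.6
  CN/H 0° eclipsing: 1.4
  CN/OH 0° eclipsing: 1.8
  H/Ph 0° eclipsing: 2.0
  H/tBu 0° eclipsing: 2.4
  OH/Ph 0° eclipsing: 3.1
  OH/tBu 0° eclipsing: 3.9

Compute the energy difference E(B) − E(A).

-0.6 kcal/mol

B is eclipsed. CN at 0° is eclipsed with OH at 0° (1.8); Ph at 120° is eclipsed with Br at 120° (3.0); tBu at 240° is eclipsed with H at 240° (2.4). Total 7.2 kcal/mol.
A is eclipsed. CN at 0° is eclipsed with Br at 0° (1.9); Ph at 120° is eclipsed with H at 120° (2.0); tBu at 240° is eclipsed with OH at 240° (3.9). Total 7.8 kcal/mol.
E(B) − E(A) = 7.2 − 7.8 = -0.6 kcal/mol.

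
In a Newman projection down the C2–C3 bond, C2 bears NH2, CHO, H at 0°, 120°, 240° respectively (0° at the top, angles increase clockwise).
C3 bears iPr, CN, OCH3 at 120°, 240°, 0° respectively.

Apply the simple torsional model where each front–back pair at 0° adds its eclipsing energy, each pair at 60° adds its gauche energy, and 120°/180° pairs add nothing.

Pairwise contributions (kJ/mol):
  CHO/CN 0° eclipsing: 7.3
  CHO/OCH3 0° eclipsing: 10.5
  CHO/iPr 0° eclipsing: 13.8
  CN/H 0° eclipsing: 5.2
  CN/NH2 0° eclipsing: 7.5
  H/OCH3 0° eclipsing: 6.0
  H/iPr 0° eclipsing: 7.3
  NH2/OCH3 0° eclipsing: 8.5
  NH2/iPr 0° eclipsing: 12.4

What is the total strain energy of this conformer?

27.5 kJ/mol

This conformer (eclipsed): NH2(0°)/OCH3(0°) eclipsed 8.5; CHO(120°)/iPr(120°) eclipsed 13.8; H(240°)/CN(240°) eclipsed 5.2 → 27.5 kJ/mol.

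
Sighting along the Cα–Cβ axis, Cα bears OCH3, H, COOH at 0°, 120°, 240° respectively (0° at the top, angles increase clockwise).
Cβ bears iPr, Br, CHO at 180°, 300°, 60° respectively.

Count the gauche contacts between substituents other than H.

Non-H gauche pairs: OCH3(0°)/Br(300°); OCH3(0°)/CHO(60°); COOH(240°)/iPr(180°); COOH(240°)/Br(300°) — 4 interactions.

4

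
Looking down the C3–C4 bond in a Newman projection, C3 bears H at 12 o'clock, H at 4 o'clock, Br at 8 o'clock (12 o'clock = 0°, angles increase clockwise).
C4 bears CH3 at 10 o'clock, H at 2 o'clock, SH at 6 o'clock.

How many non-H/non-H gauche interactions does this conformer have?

Non-H gauche pairs: Br(240°)/CH3(300°); Br(240°)/SH(180°) — 2 interactions.

2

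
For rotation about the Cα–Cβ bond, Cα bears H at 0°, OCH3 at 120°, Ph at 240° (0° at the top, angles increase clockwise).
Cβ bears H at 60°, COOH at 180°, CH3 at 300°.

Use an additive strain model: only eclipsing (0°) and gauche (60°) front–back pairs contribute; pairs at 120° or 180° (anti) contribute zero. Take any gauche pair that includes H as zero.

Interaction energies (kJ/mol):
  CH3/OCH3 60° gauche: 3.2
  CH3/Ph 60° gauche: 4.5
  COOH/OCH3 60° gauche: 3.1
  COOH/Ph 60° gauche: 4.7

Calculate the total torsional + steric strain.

12.3 kJ/mol

This conformer (staggered): OCH3(120°)/COOH(180°) gauche 3.1; Ph(240°)/COOH(180°) gauche 4.7; Ph(240°)/CH3(300°) gauche 4.5 → 12.3 kJ/mol.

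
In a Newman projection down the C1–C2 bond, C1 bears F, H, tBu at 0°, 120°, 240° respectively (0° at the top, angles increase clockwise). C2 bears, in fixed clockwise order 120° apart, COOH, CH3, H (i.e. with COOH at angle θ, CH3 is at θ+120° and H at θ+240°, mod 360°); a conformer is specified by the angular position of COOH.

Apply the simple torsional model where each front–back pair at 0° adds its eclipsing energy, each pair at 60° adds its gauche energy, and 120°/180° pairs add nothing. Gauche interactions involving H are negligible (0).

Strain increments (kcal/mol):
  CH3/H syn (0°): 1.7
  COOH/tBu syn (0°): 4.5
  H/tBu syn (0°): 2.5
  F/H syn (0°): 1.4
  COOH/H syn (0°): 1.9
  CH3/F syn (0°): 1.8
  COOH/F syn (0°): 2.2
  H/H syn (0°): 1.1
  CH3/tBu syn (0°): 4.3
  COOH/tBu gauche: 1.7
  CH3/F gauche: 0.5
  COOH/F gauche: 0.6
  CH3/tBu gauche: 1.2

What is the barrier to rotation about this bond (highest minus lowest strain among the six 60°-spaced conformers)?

5.8 kcal/mol

COOH at 0° is eclipsed. F at 0° is eclipsed with COOH at 0° (2.2); H at 120° is eclipsed with CH3 at 120° (1.7); tBu at 240° is eclipsed with H at 240° (2.5). Total 6.4 kcal/mol.
COOH at 60° is staggered. F at 0° is gauche with COOH at 60° (0.6); tBu at 240° is gauche with CH3 at 180° (1.2). Total 1.8 kcal/mol.
COOH at 120° is eclipsed. F at 0° is eclipsed with H at 0° (1.4); H at 120° is eclipsed with COOH at 120° (1.9); tBu at 240° is eclipsed with CH3 at 240° (4.3). Total 7.6 kcal/mol.
COOH at 180° is staggered. F at 0° is gauche with CH3 at 300° (0.5); tBu at 240° is gauche with COOH at 180° (1.7); tBu at 240° is gauche with CH3 at 300° (1.2). Total 3.4 kcal/mol.
COOH at 240° is eclipsed. F at 0° is eclipsed with CH3 at 0° (1.8); H at 120° is eclipsed with H at 120° (1.1); tBu at 240° is eclipsed with COOH at 240° (4.5). Total 7.4 kcal/mol.
COOH at 300° is staggered. F at 0° is gauche with COOH at 300° (0.6); F at 0° is gauche with CH3 at 60° (0.5); tBu at 240° is gauche with COOH at 300° (1.7). Total 2.8 kcal/mol.
Max at 120° (7.6 kcal/mol), min at 60° (1.8 kcal/mol); barrier = 5.8 kcal/mol.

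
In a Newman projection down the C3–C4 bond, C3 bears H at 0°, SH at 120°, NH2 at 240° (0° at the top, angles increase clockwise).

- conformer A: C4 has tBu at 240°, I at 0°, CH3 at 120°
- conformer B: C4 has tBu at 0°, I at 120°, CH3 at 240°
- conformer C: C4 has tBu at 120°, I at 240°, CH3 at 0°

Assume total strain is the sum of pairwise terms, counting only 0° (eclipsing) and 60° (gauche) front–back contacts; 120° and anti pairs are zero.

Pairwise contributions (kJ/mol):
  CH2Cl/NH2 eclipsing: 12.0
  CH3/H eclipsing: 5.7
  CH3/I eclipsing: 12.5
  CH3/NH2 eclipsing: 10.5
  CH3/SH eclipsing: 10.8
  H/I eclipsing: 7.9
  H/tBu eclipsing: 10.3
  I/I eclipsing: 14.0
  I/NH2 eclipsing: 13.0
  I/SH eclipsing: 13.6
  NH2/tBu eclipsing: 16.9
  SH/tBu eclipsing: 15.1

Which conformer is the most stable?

C

A (eclipsed): H(0°)/I(0°) eclipsed 7.9; SH(120°)/CH3(120°) eclipsed 10.8; NH2(240°)/tBu(240°) eclipsed 16.9 → 35.6 kJ/mol.
B (eclipsed): H(0°)/tBu(0°) eclipsed 10.3; SH(120°)/I(120°) eclipsed 13.6; NH2(240°)/CH3(240°) eclipsed 10.5 → 34.4 kJ/mol.
C (eclipsed): H(0°)/CH3(0°) eclipsed 5.7; SH(120°)/tBu(120°) eclipsed 15.1; NH2(240°)/I(240°) eclipsed 13.0 → 33.8 kJ/mol.
C has the lowest total (33.8 kJ/mol).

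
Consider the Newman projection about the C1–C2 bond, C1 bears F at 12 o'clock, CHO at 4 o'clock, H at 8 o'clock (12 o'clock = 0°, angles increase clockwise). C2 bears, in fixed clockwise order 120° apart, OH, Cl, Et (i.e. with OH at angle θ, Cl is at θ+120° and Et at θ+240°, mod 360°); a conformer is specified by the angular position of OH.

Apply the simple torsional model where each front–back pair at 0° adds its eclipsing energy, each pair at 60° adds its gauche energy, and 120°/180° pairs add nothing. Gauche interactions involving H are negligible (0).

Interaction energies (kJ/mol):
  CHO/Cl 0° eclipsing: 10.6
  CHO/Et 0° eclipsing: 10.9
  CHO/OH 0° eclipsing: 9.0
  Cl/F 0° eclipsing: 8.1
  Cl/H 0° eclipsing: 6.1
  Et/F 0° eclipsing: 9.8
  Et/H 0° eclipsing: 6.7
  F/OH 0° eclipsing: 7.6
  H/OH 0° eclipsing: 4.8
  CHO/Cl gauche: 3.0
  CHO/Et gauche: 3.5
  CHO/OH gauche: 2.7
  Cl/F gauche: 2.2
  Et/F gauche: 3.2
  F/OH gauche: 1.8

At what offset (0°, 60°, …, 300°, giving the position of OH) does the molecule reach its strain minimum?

OH at 0° (eclipsed): F–OH eclipsed, CHO–Cl eclipsed, H–Et eclipsed; 7.6 + 10.6 + 6.7 = 24.9 kJ/mol.
OH at 60° (staggered): F–OH gauche, F–Et gauche, CHO–OH gauche, CHO–Cl gauche; 1.8 + 3.2 + 2.7 + 3.0 = 10.7 kJ/mol.
OH at 120° (eclipsed): F–Et eclipsed, CHO–OH eclipsed, H–Cl eclipsed; 9.8 + 9.0 + 6.1 = 24.9 kJ/mol.
OH at 180° (staggered): F–Cl gauche, F–Et gauche, CHO–OH gauche, CHO–Et gauche; 2.2 + 3.2 + 2.7 + 3.5 = 11.6 kJ/mol.
OH at 240° (eclipsed): F–Cl eclipsed, CHO–Et eclipsed, H–OH eclipsed; 8.1 + 10.9 + 4.8 = 23.8 kJ/mol.
OH at 300° (staggered): F–OH gauche, F–Cl gauche, CHO–Cl gauche, CHO–Et gauche; 1.8 + 2.2 + 3.0 + 3.5 = 10.5 kJ/mol.
The minimum (10.5 kJ/mol) occurs with OH at 300°.

300°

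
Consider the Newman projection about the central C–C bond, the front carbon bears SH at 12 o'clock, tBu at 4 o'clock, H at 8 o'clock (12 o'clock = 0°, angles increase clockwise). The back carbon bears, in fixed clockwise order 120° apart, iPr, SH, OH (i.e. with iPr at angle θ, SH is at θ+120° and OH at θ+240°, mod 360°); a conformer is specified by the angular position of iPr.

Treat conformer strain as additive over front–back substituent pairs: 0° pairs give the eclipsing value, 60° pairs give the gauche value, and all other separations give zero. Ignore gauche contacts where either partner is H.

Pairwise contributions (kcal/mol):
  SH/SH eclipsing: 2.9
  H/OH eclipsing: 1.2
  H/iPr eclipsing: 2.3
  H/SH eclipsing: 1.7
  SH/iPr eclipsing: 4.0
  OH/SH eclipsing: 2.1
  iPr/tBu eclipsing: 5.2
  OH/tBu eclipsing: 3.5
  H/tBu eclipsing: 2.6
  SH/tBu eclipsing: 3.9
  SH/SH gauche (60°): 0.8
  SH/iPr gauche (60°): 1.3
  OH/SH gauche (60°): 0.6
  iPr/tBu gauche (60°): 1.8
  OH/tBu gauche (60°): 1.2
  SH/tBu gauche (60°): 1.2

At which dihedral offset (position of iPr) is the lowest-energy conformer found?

180°

iPr at 0° (eclipsed): SH(0°)/iPr(0°) eclipsed 4.0; tBu(120°)/SH(120°) eclipsed 3.9; H(240°)/OH(240°) eclipsed 1.2 → 9.1 kcal/mol.
iPr at 60° (staggered): SH(0°)/iPr(60°) gauche 1.3; SH(0°)/OH(300°) gauche 0.6; tBu(120°)/iPr(60°) gauche 1.8; tBu(120°)/SH(180°) gauche 1.2 → 4.9 kcal/mol.
iPr at 120° (eclipsed): SH(0°)/OH(0°) eclipsed 2.1; tBu(120°)/iPr(120°) eclipsed 5.2; H(240°)/SH(240°) eclipsed 1.7 → 9.0 kcal/mol.
iPr at 180° (staggered): SH(0°)/SH(300°) gauche 0.8; SH(0°)/OH(60°) gauche 0.6; tBu(120°)/iPr(180°) gauche 1.8; tBu(120°)/OH(60°) gauche 1.2 → 4.4 kcal/mol.
iPr at 240° (eclipsed): SH(0°)/SH(0°) eclipsed 2.9; tBu(120°)/OH(120°) eclipsed 3.5; H(240°)/iPr(240°) eclipsed 2.3 → 8.7 kcal/mol.
iPr at 300° (staggered): SH(0°)/iPr(300°) gauche 1.3; SH(0°)/SH(60°) gauche 0.8; tBu(120°)/SH(60°) gauche 1.2; tBu(120°)/OH(180°) gauche 1.2 → 4.5 kcal/mol.
The minimum (4.4 kcal/mol) occurs with iPr at 180°.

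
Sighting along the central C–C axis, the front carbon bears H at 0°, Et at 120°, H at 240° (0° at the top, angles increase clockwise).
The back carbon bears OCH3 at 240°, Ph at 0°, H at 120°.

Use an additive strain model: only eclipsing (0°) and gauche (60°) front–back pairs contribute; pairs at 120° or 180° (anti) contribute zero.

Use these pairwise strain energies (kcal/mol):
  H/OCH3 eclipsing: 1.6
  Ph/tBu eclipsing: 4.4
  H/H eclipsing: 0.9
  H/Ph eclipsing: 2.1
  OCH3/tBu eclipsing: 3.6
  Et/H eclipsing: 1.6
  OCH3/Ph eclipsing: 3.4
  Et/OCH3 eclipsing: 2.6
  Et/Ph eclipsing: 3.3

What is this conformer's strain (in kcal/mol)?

5.3 kcal/mol

This conformer (eclipsed): H–Ph eclipsed, Et–H eclipsed, H–OCH3 eclipsed; 2.1 + 1.6 + 1.6 = 5.3 kcal/mol.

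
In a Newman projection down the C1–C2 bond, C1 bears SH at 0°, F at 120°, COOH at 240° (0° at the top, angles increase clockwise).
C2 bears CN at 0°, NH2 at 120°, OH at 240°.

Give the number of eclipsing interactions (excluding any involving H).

3

Non-H eclipsing pairs: SH(0°)/CN(0°); F(120°)/NH2(120°); COOH(240°)/OH(240°) — 3 interactions.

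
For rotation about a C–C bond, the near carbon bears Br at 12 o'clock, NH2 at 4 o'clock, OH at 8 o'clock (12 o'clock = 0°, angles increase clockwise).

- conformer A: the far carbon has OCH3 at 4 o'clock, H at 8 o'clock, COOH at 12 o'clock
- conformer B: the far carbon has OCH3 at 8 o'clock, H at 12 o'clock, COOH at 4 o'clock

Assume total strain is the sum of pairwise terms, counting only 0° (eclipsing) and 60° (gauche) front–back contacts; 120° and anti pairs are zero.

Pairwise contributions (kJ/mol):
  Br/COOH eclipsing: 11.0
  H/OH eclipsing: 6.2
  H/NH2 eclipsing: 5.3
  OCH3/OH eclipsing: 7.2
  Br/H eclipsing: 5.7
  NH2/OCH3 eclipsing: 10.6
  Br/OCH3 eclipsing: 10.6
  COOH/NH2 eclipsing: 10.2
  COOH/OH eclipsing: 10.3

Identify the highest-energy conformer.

A

A (eclipsed): Br(0°)/COOH(0°) eclipsed 11.0; NH2(120°)/OCH3(120°) eclipsed 10.6; OH(240°)/H(240°) eclipsed 6.2 → 27.8 kJ/mol.
B (eclipsed): Br(0°)/H(0°) eclipsed 5.7; NH2(120°)/COOH(120°) eclipsed 10.2; OH(240°)/OCH3(240°) eclipsed 7.2 → 23.1 kJ/mol.
A has the highest total (27.8 kJ/mol).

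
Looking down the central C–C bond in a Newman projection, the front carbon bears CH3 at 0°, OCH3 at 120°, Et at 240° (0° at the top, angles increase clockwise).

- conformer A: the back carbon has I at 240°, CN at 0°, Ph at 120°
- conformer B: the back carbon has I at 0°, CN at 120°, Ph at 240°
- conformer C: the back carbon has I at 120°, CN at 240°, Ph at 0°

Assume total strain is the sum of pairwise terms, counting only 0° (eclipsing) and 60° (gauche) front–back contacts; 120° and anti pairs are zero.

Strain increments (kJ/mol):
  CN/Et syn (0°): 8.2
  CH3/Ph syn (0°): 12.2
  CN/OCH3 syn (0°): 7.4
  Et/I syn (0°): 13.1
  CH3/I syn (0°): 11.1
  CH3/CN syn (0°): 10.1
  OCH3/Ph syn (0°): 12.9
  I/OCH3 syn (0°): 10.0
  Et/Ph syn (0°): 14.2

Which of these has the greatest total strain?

A

A (eclipsed): CH3–CN eclipsed, OCH3–Ph eclipsed, Et–I eclipsed; 10.1 + 12.9 + 13.1 = 36.1 kJ/mol.
B (eclipsed): CH3–I eclipsed, OCH3–CN eclipsed, Et–Ph eclipsed; 11.1 + 7.4 + 14.2 = 32.7 kJ/mol.
C (eclipsed): CH3–Ph eclipsed, OCH3–I eclipsed, Et–CN eclipsed; 12.2 + 10.0 + 8.2 = 30.4 kJ/mol.
A has the highest total (36.1 kJ/mol).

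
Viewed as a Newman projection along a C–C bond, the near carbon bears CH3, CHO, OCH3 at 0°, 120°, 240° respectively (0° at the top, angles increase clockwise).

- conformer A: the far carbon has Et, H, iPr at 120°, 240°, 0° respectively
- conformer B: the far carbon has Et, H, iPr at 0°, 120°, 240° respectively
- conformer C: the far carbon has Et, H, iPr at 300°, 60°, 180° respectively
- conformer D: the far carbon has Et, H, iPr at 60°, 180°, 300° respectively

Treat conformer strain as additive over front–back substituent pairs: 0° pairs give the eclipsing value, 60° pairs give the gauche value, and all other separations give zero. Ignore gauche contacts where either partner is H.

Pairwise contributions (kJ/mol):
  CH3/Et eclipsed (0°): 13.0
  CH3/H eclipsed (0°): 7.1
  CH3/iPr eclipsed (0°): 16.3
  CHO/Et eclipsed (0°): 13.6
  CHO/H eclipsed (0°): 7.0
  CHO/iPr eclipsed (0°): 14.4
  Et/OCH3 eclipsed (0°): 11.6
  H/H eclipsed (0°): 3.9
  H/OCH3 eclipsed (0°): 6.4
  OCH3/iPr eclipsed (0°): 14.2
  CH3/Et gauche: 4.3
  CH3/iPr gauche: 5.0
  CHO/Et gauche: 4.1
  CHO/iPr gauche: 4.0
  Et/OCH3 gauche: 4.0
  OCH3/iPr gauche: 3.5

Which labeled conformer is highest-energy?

A

A is eclipsed. CH3 at 0° is eclipsed with iPr at 0° (16.3); CHO at 120° is eclipsed with Et at 120° (13.6); OCH3 at 240° is eclipsed with H at 240° (6.4). Total 36.3 kJ/mol.
B is eclipsed. CH3 at 0° is eclipsed with Et at 0° (13.0); CHO at 120° is eclipsed with H at 120° (7.0); OCH3 at 240° is eclipsed with iPr at 240° (14.2). Total 34.2 kJ/mol.
C is staggered. CH3 at 0° is gauche with Et at 300° (4.3); CHO at 120° is gauche with iPr at 180° (4.0); OCH3 at 240° is gauche with Et at 300° (4.0); OCH3 at 240° is gauche with iPr at 180° (3.5). Total 15.8 kJ/mol.
D is staggered. CH3 at 0° is gauche with Et at 60° (4.3); CH3 at 0° is gauche with iPr at 300° (5.0); CHO at 120° is gauche with Et at 60° (4.1); OCH3 at 240° is gauche with iPr at 300° (3.5). Total 16.9 kJ/mol.
A has the highest total (36.3 kJ/mol).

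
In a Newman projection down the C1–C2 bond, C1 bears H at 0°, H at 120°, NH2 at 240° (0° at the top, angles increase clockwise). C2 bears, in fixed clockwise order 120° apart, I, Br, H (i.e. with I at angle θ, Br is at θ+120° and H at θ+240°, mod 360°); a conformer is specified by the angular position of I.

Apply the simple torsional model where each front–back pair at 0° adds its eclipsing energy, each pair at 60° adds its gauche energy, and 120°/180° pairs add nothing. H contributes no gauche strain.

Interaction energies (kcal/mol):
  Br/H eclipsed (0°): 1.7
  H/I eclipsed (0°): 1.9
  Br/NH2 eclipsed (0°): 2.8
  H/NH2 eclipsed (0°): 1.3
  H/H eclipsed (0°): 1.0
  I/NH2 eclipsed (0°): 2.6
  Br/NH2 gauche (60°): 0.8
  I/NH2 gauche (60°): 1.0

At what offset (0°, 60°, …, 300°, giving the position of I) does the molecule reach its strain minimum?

I at 0° (eclipsed): H–I eclipsed, H–Br eclipsed, NH2–H eclipsed; 1.9 + 1.7 + 1.3 = 4.9 kcal/mol.
I at 60° (staggered): NH2–Br gauche; 0.8 = 0.8 kcal/mol.
I at 120° (eclipsed): H–H eclipsed, H–I eclipsed, NH2–Br eclipsed; 1.0 + 1.9 + 2.8 = 5.7 kcal/mol.
I at 180° (staggered): NH2–I gauche, NH2–Br gauche; 1.0 + 0.8 = 1.8 kcal/mol.
I at 240° (eclipsed): H–Br eclipsed, H–H eclipsed, NH2–I eclipsed; 1.7 + 1.0 + 2.6 = 5.3 kcal/mol.
I at 300° (staggered): NH2–I gauche; 1.0 = 1.0 kcal/mol.
The minimum (0.8 kcal/mol) occurs with I at 60°.

60°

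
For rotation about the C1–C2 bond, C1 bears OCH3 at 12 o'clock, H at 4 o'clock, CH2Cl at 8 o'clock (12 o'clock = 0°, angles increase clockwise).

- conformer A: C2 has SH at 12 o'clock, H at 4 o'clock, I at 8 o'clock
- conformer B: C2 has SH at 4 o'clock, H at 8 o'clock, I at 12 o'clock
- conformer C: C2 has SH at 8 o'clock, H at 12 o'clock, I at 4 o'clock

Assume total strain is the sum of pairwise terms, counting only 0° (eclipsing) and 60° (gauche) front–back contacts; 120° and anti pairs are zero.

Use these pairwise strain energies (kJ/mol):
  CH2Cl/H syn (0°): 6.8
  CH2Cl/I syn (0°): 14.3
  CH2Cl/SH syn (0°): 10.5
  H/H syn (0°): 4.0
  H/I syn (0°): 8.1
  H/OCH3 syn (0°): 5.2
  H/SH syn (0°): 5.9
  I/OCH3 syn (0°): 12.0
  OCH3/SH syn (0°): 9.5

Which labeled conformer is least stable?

A

A (eclipsed): OCH3–SH eclipsed, H–H eclipsed, CH2Cl–I eclipsed; 9.5 + 4.0 + 14.3 = 27.8 kJ/mol.
B (eclipsed): OCH3–I eclipsed, H–SH eclipsed, CH2Cl–H eclipsed; 12.0 + 5.9 + 6.8 = 24.7 kJ/mol.
C (eclipsed): OCH3–H eclipsed, H–I eclipsed, CH2Cl–SH eclipsed; 5.2 + 8.1 + 10.5 = 23.8 kJ/mol.
A has the highest total (27.8 kJ/mol).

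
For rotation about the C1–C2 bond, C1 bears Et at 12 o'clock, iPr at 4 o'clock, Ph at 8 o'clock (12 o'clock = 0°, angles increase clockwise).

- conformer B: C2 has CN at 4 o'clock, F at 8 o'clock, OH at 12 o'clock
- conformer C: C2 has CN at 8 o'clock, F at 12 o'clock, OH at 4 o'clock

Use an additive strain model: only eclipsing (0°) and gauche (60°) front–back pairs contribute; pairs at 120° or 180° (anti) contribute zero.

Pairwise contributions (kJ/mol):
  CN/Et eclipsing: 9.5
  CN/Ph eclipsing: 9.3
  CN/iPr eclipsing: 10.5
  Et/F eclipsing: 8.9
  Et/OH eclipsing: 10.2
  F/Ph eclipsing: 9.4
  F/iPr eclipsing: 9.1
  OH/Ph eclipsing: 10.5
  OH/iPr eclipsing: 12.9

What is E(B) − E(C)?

B (eclipsed): Et(0°)/OH(0°) eclipsed 10.2; iPr(120°)/CN(120°) eclipsed 10.5; Ph(240°)/F(240°) eclipsed 9.4 → 30.1 kJ/mol.
C (eclipsed): Et(0°)/F(0°) eclipsed 8.9; iPr(120°)/OH(120°) eclipsed 12.9; Ph(240°)/CN(240°) eclipsed 9.3 → 31.1 kJ/mol.
E(B) − E(C) = 30.1 − 31.1 = -1.0 kJ/mol.

-1.0 kJ/mol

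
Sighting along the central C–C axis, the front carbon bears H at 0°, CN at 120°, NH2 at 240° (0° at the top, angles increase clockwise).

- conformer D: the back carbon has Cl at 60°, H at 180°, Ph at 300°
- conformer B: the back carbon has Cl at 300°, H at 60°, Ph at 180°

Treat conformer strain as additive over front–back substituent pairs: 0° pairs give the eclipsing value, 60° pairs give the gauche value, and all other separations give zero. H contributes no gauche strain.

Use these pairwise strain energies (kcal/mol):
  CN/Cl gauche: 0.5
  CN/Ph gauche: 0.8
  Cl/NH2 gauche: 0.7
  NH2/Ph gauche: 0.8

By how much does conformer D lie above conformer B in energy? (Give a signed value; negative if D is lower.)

D (staggered): CN(120°)/Cl(60°) gauche 0.5; NH2(240°)/Ph(300°) gauche 0.8 → 1.3 kcal/mol.
B (staggered): CN(120°)/Ph(180°) gauche 0.8; NH2(240°)/Cl(300°) gauche 0.7; NH2(240°)/Ph(180°) gauche 0.8 → 2.3 kcal/mol.
E(D) − E(B) = 1.3 − 2.3 = -1.0 kcal/mol.

-1.0 kcal/mol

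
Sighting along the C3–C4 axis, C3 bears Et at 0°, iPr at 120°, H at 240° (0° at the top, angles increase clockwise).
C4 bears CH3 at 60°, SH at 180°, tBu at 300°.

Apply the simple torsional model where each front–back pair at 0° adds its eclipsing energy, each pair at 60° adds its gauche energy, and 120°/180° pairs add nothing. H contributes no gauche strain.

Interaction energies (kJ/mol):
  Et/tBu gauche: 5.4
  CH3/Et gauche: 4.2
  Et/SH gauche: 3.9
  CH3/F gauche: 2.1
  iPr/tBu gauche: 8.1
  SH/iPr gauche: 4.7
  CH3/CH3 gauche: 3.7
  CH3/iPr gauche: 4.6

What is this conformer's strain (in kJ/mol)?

This conformer is staggered. Et at 0° is gauche with CH3 at 60° (4.2); Et at 0° is gauche with tBu at 300° (5.4); iPr at 120° is gauche with CH3 at 60° (4.6); iPr at 120° is gauche with SH at 180° (4.7). Total 18.9 kJ/mol.

18.9 kJ/mol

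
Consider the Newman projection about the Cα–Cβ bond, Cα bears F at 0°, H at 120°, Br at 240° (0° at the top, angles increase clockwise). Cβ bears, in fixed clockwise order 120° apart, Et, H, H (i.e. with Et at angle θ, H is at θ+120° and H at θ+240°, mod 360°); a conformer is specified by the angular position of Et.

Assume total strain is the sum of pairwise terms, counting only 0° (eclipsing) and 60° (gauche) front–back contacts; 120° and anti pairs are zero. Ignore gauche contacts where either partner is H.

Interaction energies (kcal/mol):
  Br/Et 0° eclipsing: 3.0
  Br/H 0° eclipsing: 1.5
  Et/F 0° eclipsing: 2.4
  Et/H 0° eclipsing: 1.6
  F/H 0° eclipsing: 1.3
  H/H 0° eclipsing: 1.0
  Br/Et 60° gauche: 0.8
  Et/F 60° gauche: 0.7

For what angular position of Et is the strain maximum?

240°

Et at 0° (eclipsed): F(0°)/Et(0°) eclipsed 2.4; H(120°)/H(120°) eclipsed 1.0; Br(240°)/H(240°) eclipsed 1.5 → 4.9 kcal/mol.
Et at 60° (staggered): F(0°)/Et(60°) gauche 0.7 → 0.7 kcal/mol.
Et at 120° (eclipsed): F(0°)/H(0°) eclipsed 1.3; H(120°)/Et(120°) eclipsed 1.6; Br(240°)/H(240°) eclipsed 1.5 → 4.4 kcal/mol.
Et at 180° (staggered): Br(240°)/Et(180°) gauche 0.8 → 0.8 kcal/mol.
Et at 240° (eclipsed): F(0°)/H(0°) eclipsed 1.3; H(120°)/H(120°) eclipsed 1.0; Br(240°)/Et(240°) eclipsed 3.0 → 5.3 kcal/mol.
Et at 300° (staggered): F(0°)/Et(300°) gauche 0.7; Br(240°)/Et(300°) gauche 0.8 → 1.5 kcal/mol.
The maximum (5.3 kcal/mol) occurs with Et at 240°.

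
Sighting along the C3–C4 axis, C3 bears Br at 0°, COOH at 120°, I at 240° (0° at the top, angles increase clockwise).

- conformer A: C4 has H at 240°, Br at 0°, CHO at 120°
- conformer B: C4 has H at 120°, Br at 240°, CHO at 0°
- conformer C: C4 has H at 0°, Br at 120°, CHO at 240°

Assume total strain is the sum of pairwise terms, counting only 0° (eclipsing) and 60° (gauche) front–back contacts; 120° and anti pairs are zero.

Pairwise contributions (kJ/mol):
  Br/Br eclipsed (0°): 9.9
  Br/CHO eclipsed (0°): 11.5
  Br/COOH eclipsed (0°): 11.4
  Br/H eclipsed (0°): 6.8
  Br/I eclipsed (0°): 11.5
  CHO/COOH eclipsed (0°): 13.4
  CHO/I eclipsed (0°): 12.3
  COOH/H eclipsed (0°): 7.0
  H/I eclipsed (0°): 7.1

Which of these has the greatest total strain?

A (eclipsed): Br–Br eclipsed, COOH–CHO eclipsed, I–H eclipsed; 9.9 + 13.4 + 7.1 = 30.4 kJ/mol.
B (eclipsed): Br–CHO eclipsed, COOH–H eclipsed, I–Br eclipsed; 11.5 + 7.0 + 11.5 = 30.0 kJ/mol.
C (eclipsed): Br–H eclipsed, COOH–Br eclipsed, I–CHO eclipsed; 6.8 + 11.4 + 12.3 = 30.5 kJ/mol.
C has the highest total (30.5 kJ/mol).

C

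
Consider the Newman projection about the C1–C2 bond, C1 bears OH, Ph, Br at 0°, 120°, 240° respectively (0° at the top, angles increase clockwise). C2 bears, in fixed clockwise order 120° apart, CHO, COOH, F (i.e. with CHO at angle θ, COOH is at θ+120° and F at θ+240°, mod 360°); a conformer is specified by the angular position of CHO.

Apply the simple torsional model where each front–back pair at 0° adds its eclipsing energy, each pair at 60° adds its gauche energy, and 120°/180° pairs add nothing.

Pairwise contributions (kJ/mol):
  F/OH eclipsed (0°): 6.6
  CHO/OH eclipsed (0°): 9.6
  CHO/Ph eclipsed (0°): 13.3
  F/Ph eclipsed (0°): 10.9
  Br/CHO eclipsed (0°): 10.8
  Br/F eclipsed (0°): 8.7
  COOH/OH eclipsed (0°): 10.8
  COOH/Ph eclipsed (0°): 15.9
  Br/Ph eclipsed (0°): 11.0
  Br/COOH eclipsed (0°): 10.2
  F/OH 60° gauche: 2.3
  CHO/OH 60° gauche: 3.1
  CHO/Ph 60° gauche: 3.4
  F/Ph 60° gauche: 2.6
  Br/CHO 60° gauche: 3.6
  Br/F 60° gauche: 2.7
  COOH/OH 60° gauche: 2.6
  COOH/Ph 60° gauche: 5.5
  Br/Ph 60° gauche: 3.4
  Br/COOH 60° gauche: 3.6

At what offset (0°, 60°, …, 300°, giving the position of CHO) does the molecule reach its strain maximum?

0°

CHO at 0° is eclipsed. OH at 0° is eclipsed with CHO at 0° (9.6); Ph at 120° is eclipsed with COOH at 120° (15.9); Br at 240° is eclipsed with F at 240° (8.7). Total 34.2 kJ/mol.
CHO at 60° is staggered. OH at 0° is gauche with CHO at 60° (3.1); OH at 0° is gauche with F at 300° (2.3); Ph at 120° is gauche with CHO at 60° (3.4); Ph at 120° is gauche with COOH at 180° (5.5); Br at 240° is gauche with COOH at 180° (3.6); Br at 240° is gauche with F at 300° (2.7). Total 20.6 kJ/mol.
CHO at 120° is eclipsed. OH at 0° is eclipsed with F at 0° (6.6); Ph at 120° is eclipsed with CHO at 120° (13.3); Br at 240° is eclipsed with COOH at 240° (10.2). Total 30.1 kJ/mol.
CHO at 180° is staggered. OH at 0° is gauche with COOH at 300° (2.6); OH at 0° is gauche with F at 60° (2.3); Ph at 120° is gauche with CHO at 180° (3.4); Ph at 120° is gauche with F at 60° (2.6); Br at 240° is gauche with CHO at 180° (3.6); Br at 240° is gauche with COOH at 300° (3.6). Total 18.1 kJ/mol.
CHO at 240° is eclipsed. OH at 0° is eclipsed with COOH at 0° (10.8); Ph at 120° is eclipsed with F at 120° (10.9); Br at 240° is eclipsed with CHO at 240° (10.8). Total 32.5 kJ/mol.
CHO at 300° is staggered. OH at 0° is gauche with CHO at 300° (3.1); OH at 0° is gauche with COOH at 60° (2.6); Ph at 120° is gauche with COOH at 60° (5.5); Ph at 120° is gauche with F at 180° (2.6); Br at 240° is gauche with CHO at 300° (3.6); Br at 240° is gauche with F at 180° (2.7). Total 20.1 kJ/mol.
The maximum (34.2 kJ/mol) occurs with CHO at 0°.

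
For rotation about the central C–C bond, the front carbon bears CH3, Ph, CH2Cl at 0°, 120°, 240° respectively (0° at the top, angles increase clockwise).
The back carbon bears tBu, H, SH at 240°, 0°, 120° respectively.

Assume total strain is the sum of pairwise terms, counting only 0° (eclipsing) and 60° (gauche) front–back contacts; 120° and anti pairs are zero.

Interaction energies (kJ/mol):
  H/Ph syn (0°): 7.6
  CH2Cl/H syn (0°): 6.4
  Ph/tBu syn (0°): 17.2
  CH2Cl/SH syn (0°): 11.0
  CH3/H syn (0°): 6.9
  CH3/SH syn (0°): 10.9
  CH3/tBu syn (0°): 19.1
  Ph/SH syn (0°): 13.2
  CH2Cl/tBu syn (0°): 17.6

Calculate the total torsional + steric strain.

37.7 kJ/mol

This conformer (eclipsed): CH3(0°)/H(0°) eclipsed 6.9; Ph(120°)/SH(120°) eclipsed 13.2; CH2Cl(240°)/tBu(240°) eclipsed 17.6 → 37.7 kJ/mol.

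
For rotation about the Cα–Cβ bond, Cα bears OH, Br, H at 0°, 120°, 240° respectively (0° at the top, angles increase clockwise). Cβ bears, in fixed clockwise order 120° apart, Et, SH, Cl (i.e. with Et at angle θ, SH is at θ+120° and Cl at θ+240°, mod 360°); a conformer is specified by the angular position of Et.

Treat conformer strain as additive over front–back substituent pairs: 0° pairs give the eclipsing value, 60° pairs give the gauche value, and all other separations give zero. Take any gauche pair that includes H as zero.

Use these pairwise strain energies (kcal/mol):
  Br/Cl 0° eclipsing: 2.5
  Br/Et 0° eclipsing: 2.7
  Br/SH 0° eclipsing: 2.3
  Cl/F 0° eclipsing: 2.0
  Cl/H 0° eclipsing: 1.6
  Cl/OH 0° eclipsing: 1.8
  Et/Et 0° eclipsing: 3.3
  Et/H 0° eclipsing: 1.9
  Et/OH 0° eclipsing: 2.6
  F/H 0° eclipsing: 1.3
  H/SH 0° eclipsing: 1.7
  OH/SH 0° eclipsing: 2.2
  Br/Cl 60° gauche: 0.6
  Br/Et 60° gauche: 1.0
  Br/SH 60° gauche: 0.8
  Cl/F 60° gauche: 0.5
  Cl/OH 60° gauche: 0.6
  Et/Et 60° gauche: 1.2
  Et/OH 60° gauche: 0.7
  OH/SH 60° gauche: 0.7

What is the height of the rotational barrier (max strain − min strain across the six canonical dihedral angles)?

Et at 0° (eclipsed): OH(0°)/Et(0°) eclipsed 2.6; Br(120°)/SH(120°) eclipsed 2.3; H(240°)/Cl(240°) eclipsed 1.6 → 6.5 kcal/mol.
Et at 60° (staggered): OH(0°)/Et(60°) gauche 0.7; OH(0°)/Cl(300°) gauche 0.6; Br(120°)/Et(60°) gauche 1.0; Br(120°)/SH(180°) gauche 0.8 → 3.1 kcal/mol.
Et at 120° (eclipsed): OH(0°)/Cl(0°) eclipsed 1.8; Br(120°)/Et(120°) eclipsed 2.7; H(240°)/SH(240°) eclipsed 1.7 → 6.2 kcal/mol.
Et at 180° (staggered): OH(0°)/SH(300°) gauche 0.7; OH(0°)/Cl(60°) gauche 0.6; Br(120°)/Et(180°) gauche 1.0; Br(120°)/Cl(60°) gauche 0.6 → 2.9 kcal/mol.
Et at 240° (eclipsed): OH(0°)/SH(0°) eclipsed 2.2; Br(120°)/Cl(120°) eclipsed 2.5; H(240°)/Et(240°) eclipsed 1.9 → 6.6 kcal/mol.
Et at 300° (staggered): OH(0°)/Et(300°) gauche 0.7; OH(0°)/SH(60°) gauche 0.7; Br(120°)/SH(60°) gauche 0.8; Br(120°)/Cl(180°) gauche 0.6 → 2.8 kcal/mol.
Max at 240° (6.6 kcal/mol), min at 300° (2.8 kcal/mol); barrier = 3.8 kcal/mol.

3.8 kcal/mol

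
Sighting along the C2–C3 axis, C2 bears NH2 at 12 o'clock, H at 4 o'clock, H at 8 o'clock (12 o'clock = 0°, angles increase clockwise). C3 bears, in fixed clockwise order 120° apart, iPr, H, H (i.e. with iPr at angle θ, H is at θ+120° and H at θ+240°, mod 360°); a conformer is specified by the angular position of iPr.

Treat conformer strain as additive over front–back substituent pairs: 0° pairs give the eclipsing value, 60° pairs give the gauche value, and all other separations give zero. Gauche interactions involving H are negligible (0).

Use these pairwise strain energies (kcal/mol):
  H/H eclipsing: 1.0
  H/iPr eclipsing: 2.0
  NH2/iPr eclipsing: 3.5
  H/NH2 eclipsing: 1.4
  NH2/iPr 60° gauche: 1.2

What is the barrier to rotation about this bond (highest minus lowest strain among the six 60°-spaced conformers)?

iPr at 0° (eclipsed): NH2–iPr eclipsed, H–H eclipsed, H–H eclipsed; 3.5 + 1.0 + 1.0 = 5.5 kcal/mol.
iPr at 60° (staggered): NH2–iPr gauche; 1.2 = 1.2 kcal/mol.
iPr at 120° (eclipsed): NH2–H eclipsed, H–iPr eclipsed, H–H eclipsed; 1.4 + 2.0 + 1.0 = 4.4 kcal/mol.
iPr at 180° (staggered): no non-H gauche contacts → 0.0 kcal/mol.
iPr at 240° (eclipsed): NH2–H eclipsed, H–H eclipsed, H–iPr eclipsed; 1.4 + 1.0 + 2.0 = 4.4 kcal/mol.
iPr at 300° (staggered): NH2–iPr gauche; 1.2 = 1.2 kcal/mol.
Max at 0° (5.5 kcal/mol), min at 180° (0.0 kcal/mol); barrier = 5.5 kcal/mol.

5.5 kcal/mol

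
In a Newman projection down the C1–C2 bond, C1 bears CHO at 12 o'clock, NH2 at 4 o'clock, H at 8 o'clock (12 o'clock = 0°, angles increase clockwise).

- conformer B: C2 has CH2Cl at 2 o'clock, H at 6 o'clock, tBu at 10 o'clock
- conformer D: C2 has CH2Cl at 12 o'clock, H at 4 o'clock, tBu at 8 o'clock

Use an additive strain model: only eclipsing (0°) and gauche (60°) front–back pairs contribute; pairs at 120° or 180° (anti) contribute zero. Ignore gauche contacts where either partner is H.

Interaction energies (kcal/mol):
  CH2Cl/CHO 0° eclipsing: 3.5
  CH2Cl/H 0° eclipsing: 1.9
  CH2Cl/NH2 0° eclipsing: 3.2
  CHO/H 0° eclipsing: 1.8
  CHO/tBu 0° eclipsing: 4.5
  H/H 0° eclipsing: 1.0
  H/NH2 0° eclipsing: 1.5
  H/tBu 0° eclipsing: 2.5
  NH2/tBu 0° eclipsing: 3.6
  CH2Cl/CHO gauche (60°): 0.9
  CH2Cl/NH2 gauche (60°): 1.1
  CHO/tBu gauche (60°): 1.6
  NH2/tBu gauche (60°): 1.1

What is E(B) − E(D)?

-3.9 kcal/mol

B (staggered): CHO–CH2Cl gauche, CHO–tBu gauche, NH2–CH2Cl gauche; 0.9 + 1.6 + 1.1 = 3.6 kcal/mol.
D (eclipsed): CHO–CH2Cl eclipsed, NH2–H eclipsed, H–tBu eclipsed; 3.5 + 1.5 + 2.5 = 7.5 kcal/mol.
E(B) − E(D) = 3.6 − 7.5 = -3.9 kcal/mol.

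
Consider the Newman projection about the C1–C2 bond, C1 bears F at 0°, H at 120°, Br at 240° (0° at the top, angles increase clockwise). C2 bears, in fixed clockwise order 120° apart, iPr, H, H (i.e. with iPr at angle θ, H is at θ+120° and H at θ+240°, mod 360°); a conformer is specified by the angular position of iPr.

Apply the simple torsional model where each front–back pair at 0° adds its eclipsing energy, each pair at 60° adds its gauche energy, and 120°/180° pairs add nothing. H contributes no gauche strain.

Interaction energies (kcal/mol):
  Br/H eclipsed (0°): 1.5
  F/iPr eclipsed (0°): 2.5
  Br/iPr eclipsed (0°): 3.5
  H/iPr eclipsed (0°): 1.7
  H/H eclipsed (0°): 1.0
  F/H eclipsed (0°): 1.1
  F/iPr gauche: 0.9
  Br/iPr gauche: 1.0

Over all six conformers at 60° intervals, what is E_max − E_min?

iPr at 0° (eclipsed): F–iPr eclipsed, H–H eclipsed, Br–H eclipsed; 2.5 + 1.0 + 1.5 = 5.0 kcal/mol.
iPr at 60° (staggered): F–iPr gauche; 0.9 = 0.9 kcal/mol.
iPr at 120° (eclipsed): F–H eclipsed, H–iPr eclipsed, Br–H eclipsed; 1.1 + 1.7 + 1.5 = 4.3 kcal/mol.
iPr at 180° (staggered): Br–iPr gauche; 1.0 = 1.0 kcal/mol.
iPr at 240° (eclipsed): F–H eclipsed, H–H eclipsed, Br–iPr eclipsed; 1.1 + 1.0 + 3.5 = 5.6 kcal/mol.
iPr at 300° (staggered): F–iPr gauche, Br–iPr gauche; 0.9 + 1.0 = 1.9 kcal/mol.
Max at 240° (5.6 kcal/mol), min at 60° (0.9 kcal/mol); barrier = 4.7 kcal/mol.

4.7 kcal/mol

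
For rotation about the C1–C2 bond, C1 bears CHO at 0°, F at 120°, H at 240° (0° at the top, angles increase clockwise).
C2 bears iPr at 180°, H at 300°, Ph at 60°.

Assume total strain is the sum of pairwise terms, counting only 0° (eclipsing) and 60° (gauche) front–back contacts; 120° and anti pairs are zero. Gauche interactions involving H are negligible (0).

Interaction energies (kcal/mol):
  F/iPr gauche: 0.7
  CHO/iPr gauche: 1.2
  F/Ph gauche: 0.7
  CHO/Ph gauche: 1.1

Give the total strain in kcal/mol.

2.5 kcal/mol

This conformer is staggered. CHO at 0° is gauche with Ph at 60° (1.1); F at 120° is gauche with iPr at 180° (0.7); F at 120° is gauche with Ph at 60° (0.7). Total 2.5 kcal/mol.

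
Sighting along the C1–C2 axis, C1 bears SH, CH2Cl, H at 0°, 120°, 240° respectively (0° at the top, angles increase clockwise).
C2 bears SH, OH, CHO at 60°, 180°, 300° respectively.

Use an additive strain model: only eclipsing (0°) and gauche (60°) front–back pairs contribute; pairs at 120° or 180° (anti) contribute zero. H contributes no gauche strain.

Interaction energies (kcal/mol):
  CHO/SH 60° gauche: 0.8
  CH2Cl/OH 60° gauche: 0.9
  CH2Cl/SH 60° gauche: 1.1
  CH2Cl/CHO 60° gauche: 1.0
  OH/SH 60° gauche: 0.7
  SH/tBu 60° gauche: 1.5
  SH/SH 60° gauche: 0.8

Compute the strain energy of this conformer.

3.6 kcal/mol

This conformer is staggered. SH at 0° is gauche with SH at 60° (0.8); SH at 0° is gauche with CHO at 300° (0.8); CH2Cl at 120° is gauche with SH at 60° (1.1); CH2Cl at 120° is gauche with OH at 180° (0.9). Total 3.6 kcal/mol.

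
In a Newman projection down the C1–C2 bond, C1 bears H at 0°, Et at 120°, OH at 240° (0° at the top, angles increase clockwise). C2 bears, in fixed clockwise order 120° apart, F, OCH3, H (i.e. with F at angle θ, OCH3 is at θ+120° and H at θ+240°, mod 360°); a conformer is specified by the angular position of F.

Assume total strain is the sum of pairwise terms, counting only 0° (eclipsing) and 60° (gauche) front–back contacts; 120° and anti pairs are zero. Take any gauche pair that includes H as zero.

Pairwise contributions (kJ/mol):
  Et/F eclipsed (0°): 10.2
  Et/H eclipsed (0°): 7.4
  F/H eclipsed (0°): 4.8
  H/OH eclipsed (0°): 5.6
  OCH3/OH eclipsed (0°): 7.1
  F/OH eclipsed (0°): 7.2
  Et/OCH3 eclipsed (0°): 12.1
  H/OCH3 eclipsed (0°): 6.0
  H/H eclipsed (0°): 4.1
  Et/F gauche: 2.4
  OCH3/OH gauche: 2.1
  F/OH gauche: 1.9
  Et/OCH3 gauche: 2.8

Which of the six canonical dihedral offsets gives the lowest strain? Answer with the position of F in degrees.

F at 0° (eclipsed): H(0°)/F(0°) eclipsed 4.8; Et(120°)/OCH3(120°) eclipsed 12.1; OH(240°)/H(240°) eclipsed 5.6 → 22.5 kJ/mol.
F at 60° (staggered): Et(120°)/F(60°) gauche 2.4; Et(120°)/OCH3(180°) gauche 2.8; OH(240°)/OCH3(180°) gauche 2.1 → 7.3 kJ/mol.
F at 120° (eclipsed): H(0°)/H(0°) eclipsed 4.1; Et(120°)/F(120°) eclipsed 10.2; OH(240°)/OCH3(240°) eclipsed 7.1 → 21.4 kJ/mol.
F at 180° (staggered): Et(120°)/F(180°) gauche 2.4; OH(240°)/F(180°) gauche 1.9; OH(240°)/OCH3(300°) gauche 2.1 → 6.4 kJ/mol.
F at 240° (eclipsed): H(0°)/OCH3(0°) eclipsed 6.0; Et(120°)/H(120°) eclipsed 7.4; OH(240°)/F(240°) eclipsed 7.2 → 20.6 kJ/mol.
F at 300° (staggered): Et(120°)/OCH3(60°) gauche 2.8; OH(240°)/F(300°) gauche 1.9 → 4.7 kJ/mol.
The minimum (4.7 kJ/mol) occurs with F at 300°.

300°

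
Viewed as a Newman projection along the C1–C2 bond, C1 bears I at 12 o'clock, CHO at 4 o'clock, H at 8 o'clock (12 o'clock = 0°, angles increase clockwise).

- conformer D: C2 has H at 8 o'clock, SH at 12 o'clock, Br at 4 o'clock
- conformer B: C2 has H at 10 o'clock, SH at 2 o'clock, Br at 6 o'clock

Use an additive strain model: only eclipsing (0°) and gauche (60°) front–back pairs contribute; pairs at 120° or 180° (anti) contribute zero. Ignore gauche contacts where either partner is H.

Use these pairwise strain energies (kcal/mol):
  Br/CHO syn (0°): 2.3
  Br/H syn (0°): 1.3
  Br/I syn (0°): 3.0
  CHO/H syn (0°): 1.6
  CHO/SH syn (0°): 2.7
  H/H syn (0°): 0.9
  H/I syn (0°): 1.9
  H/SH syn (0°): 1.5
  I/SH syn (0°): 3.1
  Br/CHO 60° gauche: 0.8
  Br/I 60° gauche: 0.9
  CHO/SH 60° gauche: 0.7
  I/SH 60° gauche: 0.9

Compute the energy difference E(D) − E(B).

D (eclipsed): I(0°)/SH(0°) eclipsed 3.1; CHO(120°)/Br(120°) eclipsed 2.3; H(240°)/H(240°) eclipsed 0.9 → 6.3 kcal/mol.
B (staggered): I(0°)/SH(60°) gauche 0.9; CHO(120°)/SH(60°) gauche 0.7; CHO(120°)/Br(180°) gauche 0.8 → 2.4 kcal/mol.
E(D) − E(B) = 6.3 − 2.4 = +3.9 kcal/mol.

+3.9 kcal/mol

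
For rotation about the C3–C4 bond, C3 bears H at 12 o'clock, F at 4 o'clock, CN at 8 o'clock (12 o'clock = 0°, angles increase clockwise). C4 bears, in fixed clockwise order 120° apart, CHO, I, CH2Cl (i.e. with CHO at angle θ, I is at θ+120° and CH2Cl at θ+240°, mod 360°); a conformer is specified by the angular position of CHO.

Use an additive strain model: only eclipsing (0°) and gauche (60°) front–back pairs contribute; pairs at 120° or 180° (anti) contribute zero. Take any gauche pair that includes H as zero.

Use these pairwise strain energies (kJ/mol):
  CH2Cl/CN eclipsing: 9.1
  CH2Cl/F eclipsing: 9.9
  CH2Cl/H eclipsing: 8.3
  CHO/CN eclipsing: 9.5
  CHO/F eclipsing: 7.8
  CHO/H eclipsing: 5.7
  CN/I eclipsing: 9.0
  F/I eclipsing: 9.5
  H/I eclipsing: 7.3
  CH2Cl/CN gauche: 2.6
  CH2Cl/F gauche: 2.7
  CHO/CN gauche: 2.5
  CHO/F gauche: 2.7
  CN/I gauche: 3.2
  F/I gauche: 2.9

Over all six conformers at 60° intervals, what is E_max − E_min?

16.0 kJ/mol

CHO at 0° (eclipsed): H–CHO eclipsed, F–I eclipsed, CN–CH2Cl eclipsed; 5.7 + 9.5 + 9.1 = 24.3 kJ/mol.
CHO at 60° (staggered): F–CHO gauche, F–I gauche, CN–I gauche, CN–CH2Cl gauche; 2.7 + 2.9 + 3.2 + 2.6 = 11.4 kJ/mol.
CHO at 120° (eclipsed): H–CH2Cl eclipsed, F–CHO eclipsed, CN–I eclipsed; 8.3 + 7.8 + 9.0 = 25.1 kJ/mol.
CHO at 180° (staggered): F–CHO gauche, F–CH2Cl gauche, CN–CHO gauche, CN–I gauche; 2.7 + 2.7 + 2.5 + 3.2 = 11.1 kJ/mol.
CHO at 240° (eclipsed): H–I eclipsed, F–CH2Cl eclipsed, CN–CHO eclipsed; 7.3 + 9.9 + 9.5 = 26.7 kJ/mol.
CHO at 300° (staggered): F–I gauche, F–CH2Cl gauche, CN–CHO gauche, CN–CH2Cl gauche; 2.9 + 2.7 + 2.5 + 2.6 = 10.7 kJ/mol.
Max at 240° (26.7 kJ/mol), min at 300° (10.7 kJ/mol); barrier = 16.0 kJ/mol.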